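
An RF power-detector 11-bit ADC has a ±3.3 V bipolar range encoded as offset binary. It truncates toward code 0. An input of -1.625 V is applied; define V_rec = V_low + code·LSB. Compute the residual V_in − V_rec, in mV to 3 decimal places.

Step size: 6.6 V ÷ 2^11 = 3.223 mV.
Scaled input = 519.7576 LSBs, so code = 519.
Code 519 maps back to (−3.3) + 519×0.00322266 V = -1.6274414 V.
Error = -1.625 − (−1.6274414) = 0.00244141 V = 2.441 mV.

2.441 mV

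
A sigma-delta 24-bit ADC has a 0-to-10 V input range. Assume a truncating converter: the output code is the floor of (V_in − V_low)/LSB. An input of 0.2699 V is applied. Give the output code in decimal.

code 452817

LSB = 10 V / 16777216 = 0.60 µV.
(0.2699 − 0) / 5.96046e-07 = 452817.060 LSBs.
Floor → code 452817.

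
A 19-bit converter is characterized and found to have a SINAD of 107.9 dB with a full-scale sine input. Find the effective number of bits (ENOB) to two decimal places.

ENOB = (SINAD − 1.76) / 6.02 = (107.9 − 1.76)/6.02 = 17.631.

17.63 bits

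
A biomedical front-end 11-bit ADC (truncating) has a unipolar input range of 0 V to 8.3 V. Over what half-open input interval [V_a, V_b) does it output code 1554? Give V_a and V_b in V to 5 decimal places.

LSB = 8.3/2^11 = 4.053 mV.
V_a = V_low + 1554·LSB = 6.29795 V; V_b = V_low + 1555·LSB = 6.302 V.

[6.29795 V, 6.30200 V)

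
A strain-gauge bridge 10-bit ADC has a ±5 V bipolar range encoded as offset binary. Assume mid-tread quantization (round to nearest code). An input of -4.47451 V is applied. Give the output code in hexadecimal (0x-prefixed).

code 0x36 (decimal 54)

LSB = 10 V / 1024 = 9.766 mV.
Input sits at 53.810 steps above V_low.
round(53.810) = 54.
In hexadecimal (0x-prefixed): 0x36.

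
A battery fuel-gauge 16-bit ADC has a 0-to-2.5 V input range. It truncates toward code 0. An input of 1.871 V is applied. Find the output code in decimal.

code 49047

LSB = 2.5 V / 65536 = 38.15 µV.
Input sits at 49047.142 steps above V_low.
⌊·⌋(49047.142) = 49047.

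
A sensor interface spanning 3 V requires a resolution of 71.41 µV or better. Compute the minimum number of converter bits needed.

16 bits

Number of steps required ≥ 3 V / 71.41 µV = 42010.92.
Need 2^N ≥ 42010.92; 2^15 = 32768, 2^16 = 65536.
Minimum N = 16.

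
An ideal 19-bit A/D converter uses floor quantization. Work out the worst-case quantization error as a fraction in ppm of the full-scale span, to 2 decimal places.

1.91 ppm

Truncating → worst-case error = 1 LSB = V_FS/2^19, so 1e+06/524288 = 1.90735 ppm of full scale.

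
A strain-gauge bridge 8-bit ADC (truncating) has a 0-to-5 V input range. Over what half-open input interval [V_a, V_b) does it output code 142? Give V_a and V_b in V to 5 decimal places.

LSB = 5/2^8 = 19.531 mV.
V_a = V_low + 142·LSB = 2.77344 V; V_b = V_low + 143·LSB = 2.79297 V.

[2.77344 V, 2.79297 V)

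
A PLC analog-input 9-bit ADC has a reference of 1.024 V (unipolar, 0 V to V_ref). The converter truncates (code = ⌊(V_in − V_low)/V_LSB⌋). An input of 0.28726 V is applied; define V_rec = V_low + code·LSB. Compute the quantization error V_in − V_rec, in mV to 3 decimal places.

1.260 mV

Step size: 1.024 V ÷ 2^9 = 2.000 mV.
Scaled input = 143.6300 LSBs, so code = 143.
Code 143 maps back to 0 + 143×0.002 V = 0.286 V.
Difference: 0.00126 V → 1.260 mV.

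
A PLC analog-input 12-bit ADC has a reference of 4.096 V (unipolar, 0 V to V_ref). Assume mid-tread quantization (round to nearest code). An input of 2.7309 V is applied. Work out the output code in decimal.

Full-scale span = 4.096 V; LSB = 4.096/2^12 = 1.000 mV.
(2.7309 − 0) / 0.001 = 2730.900 LSBs.
So the output code is 2731.

code 2731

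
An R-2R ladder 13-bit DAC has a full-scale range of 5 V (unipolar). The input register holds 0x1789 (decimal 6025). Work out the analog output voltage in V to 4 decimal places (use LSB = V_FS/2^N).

LSB = 5 V / 2^13 = 0.610 mV.
Code 0x1789 = 6025 decimal.
V_out = 0 + 6025 × 0.000610352 V = 3.67737 V.

3.6774 V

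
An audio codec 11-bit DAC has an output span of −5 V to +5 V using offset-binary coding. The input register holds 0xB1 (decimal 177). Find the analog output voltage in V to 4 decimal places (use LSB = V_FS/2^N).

LSB = 10 V / 2^11 = 4.883 mV.
Code 0xB1 = 177 decimal.
V_out = (−5) + 177 × 0.00488281 V = -4.13574 V.

-4.1357 V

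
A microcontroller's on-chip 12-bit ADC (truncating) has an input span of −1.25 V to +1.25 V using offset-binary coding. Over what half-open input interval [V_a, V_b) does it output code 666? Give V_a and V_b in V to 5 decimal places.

[-0.84351 V, -0.84290 V)

LSB = 2.5/2^12 = 0.610 mV.
V_a = V_low + 666·LSB = -0.843506 V; V_b = V_low + 667·LSB = -0.842896 V.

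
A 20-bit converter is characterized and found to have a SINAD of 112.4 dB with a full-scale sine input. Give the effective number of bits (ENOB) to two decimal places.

ENOB = (SINAD − 1.76) / 6.02 = (112.4 − 1.76)/6.02 = 18.379.

18.38 bits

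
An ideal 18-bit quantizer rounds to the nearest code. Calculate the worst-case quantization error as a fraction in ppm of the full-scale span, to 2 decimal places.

1.91 ppm

Rounding → worst-case error = ½ LSB = V_FS/2^19, so 1e+06/524288 = 1.90735 ppm of full scale.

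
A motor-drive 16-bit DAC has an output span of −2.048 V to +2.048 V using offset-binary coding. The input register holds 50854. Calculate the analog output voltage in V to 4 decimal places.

1.1304 V

LSB = 4.096 V / 2^16 = 62.50 µV.
V_out = (−2.048) + 50854 × 6.25e-05 V = 1.13037 V.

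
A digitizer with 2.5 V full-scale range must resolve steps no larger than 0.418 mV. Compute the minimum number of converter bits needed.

13 bits

Number of steps required ≥ 2.5 V / 0.418 mV = 5980.86.
Need 2^N ≥ 5980.86; 2^12 = 4096, 2^13 = 8192.
Minimum N = 13.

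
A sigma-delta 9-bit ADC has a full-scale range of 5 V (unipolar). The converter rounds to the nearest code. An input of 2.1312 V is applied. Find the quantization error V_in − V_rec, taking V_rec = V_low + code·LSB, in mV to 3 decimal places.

LSB = 5/2^9 = 9.766 mV.
(V_in − V_low)/LSB = (2.1312 − 0)/0.00976562 = 218.2349 → code 218 (round).
V_rec = 0 + 218·0.00976562 = 2.1289062 V.
Difference: 0.00229375 V → 2.294 mV.

2.294 mV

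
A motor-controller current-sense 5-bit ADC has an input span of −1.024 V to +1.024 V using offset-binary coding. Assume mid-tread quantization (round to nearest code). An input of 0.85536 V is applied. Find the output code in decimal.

With 32 levels over 2.048 V, one step is 64.000 mV.
(V_in − V_low)/LSB = (0.85536 − (−1.024)) / 0.064 = 29.365.
So the output code is 29.

code 29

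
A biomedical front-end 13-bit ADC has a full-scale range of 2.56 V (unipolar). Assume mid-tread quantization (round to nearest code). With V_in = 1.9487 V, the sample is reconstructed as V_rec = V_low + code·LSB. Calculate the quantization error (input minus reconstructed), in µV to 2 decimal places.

LSB = 2.56/2^13 = 312.50 µV.
Scaled input = 6235.8400 LSBs, so code = 6236.
V_rec = 0 + 6236·0.0003125 = 1.94875 V.
Difference: -5e-05 V → -50.00 µV.

-50.00 µV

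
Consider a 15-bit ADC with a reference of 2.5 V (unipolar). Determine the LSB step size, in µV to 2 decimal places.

76.29 µV

Full-scale span = 2.5 V.
LSB = 2.5 / 2^15 = 2.5 / 32768 = 7.62939e-05 V = 76.29 µV.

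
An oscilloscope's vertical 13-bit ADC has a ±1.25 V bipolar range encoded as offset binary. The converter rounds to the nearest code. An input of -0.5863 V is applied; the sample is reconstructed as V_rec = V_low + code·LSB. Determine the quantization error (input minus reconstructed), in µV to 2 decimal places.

One LSB is 2.5 V / 8192 = 305.18 µV.
Scaled input = 2174.8122 LSBs, so code = 2175.
V_rec = (−1.25) + 2175·0.000305176 = -0.58624268 V.
V_in − V_rec = -5.73242e-05 V = -57.32 µV.

-57.32 µV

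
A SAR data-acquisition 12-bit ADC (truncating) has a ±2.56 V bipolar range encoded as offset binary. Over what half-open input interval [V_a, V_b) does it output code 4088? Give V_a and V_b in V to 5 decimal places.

LSB = 5.12/2^12 = 1.250 mV.
V_a = V_low + 4088·LSB = 2.55 V; V_b = V_low + 4089·LSB = 2.55125 V.

[2.55000 V, 2.55125 V)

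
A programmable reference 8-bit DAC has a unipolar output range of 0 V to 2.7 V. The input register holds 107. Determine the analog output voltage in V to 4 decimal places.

LSB = 2.7 V / 2^8 = 10.547 mV.
V_out = 0 + 107 × 0.0105469 V = 1.12852 V.

1.1285 V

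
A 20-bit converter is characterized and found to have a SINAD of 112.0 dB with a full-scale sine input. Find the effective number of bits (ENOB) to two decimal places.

18.31 bits

ENOB = (SINAD − 1.76) / 6.02 = (112.0 − 1.76)/6.02 = 18.312.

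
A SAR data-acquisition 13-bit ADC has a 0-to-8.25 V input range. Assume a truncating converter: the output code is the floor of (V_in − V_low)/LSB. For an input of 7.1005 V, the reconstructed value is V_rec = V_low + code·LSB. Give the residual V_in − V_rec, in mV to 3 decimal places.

LSB = 8.25/2^13 = 1.007 mV.
Scaled input = 7050.5813 LSBs, so code = 7050.
Reconstructed: 7.0999146 V.
Difference: 0.000585449 V → 0.585 mV.

0.585 mV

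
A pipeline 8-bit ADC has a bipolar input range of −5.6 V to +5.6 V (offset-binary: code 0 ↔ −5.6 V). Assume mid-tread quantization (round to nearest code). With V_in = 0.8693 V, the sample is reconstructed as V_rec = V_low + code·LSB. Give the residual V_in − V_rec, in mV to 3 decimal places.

LSB = 11.2/2^8 = 43.750 mV.
Scaled input = 147.8697 LSBs, so code = 148.
V_rec = (−5.6) + 148·0.04375 = 0.875 V.
Error = 0.8693 − 0.875 = -0.0057 V = -5.700 mV.

-5.700 mV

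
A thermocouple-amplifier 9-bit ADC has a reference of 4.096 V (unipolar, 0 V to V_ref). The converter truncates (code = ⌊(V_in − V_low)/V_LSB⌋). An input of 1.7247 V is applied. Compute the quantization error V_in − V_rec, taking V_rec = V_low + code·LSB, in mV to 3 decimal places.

4.700 mV

LSB = 4.096/2^9 = 8.000 mV.
(V_in − V_low)/LSB = (1.7247 − 0)/0.008 = 215.5875 → code 215 (floor).
Reconstructed: 1.72 V.
Error = 1.7247 − 1.72 = 0.0047 V = 4.700 mV.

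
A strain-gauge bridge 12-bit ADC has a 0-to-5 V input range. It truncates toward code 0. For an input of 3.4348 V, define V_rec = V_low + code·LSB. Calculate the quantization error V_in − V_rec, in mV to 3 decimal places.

0.962 mV

One LSB is 5 V / 4096 = 1.221 mV.
(3.4348 − 0)/0.0012207 = 2813.7882; ⌊·⌋ gives code 2813.
Reconstructed: 3.4338379 V.
Error = 3.4348 − 3.4338379 = 0.000962109 V = 0.962 mV.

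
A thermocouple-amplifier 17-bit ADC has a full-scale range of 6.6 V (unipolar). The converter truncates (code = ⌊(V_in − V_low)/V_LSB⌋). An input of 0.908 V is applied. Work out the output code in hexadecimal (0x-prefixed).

code 0x4670 (decimal 18032)

LSB = 6.6 V / 131072 = 50.35 µV.
(V_in − V_low)/LSB = (0.908 − 0) / 5.0354e-05 = 18032.330.
So the output code is 18032.
In hexadecimal (0x-prefixed): 0x4670.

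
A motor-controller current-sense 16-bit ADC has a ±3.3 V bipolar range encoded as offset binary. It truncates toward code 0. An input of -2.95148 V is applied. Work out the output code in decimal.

code 3460

Full-scale span = 6.6 V; LSB = 6.6/2^16 = 100.71 µV.
Input sits at 3460.698 steps above V_low.
So the output code is 3460.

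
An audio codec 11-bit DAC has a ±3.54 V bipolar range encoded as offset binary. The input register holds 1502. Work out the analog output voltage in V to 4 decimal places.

LSB = 7.08 V / 2^11 = 3.457 mV.
V_out = (−3.54) + 1502 × 0.00345703 V = 1.65246 V.

1.6525 V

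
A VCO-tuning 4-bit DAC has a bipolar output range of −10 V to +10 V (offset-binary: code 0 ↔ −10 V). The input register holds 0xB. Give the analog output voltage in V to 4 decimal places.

3.7500 V

LSB = 20 V / 2^4 = 1.2500 V.
Code 0xB = 11 decimal.
V_out = (−10) + 11 × 1.25 V = 3.75 V.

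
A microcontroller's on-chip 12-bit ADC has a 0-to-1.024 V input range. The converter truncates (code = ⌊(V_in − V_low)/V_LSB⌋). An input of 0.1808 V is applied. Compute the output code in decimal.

code 723

Full-scale span = 1.024 V; LSB = 1.024/2^12 = 250.00 µV.
(V_in − V_low)/LSB = (0.1808 − 0) / 0.00025 = 723.200.
So the output code is 723.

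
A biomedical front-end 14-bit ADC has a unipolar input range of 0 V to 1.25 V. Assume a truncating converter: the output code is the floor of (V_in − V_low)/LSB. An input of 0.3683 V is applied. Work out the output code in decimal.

With 16384 levels over 1.25 V, one step is 76.29 µV.
(0.3683 − 0) / 7.62939e-05 = 4827.382 LSBs.
Floor → code 4827.

code 4827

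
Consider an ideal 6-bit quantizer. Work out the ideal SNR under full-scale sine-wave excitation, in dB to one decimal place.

37.9 dB

SNR ≈ 6.02·N + 1.76 dB = 6.02·6 + 1.76 = 37.88 dB.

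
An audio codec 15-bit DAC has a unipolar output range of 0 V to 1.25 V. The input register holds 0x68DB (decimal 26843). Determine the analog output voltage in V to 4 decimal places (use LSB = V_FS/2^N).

1.0240 V

LSB = 1.25 V / 2^15 = 38.15 µV.
Code 0x68DB = 26843 decimal.
V_out = 0 + 26843 × 3.8147e-05 V = 1.02398 V.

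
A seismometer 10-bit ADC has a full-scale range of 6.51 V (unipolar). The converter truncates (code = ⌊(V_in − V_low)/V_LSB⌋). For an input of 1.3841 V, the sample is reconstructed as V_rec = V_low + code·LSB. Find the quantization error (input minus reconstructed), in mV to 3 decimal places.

LSB = 6.51/2^10 = 6.357 mV.
(1.3841 − 0)/0.00635742 = 217.7140; ⌊·⌋ gives code 217.
V_rec = 0 + 217·0.00635742 = 1.3795605 V.
V_in − V_rec = 0.00453945 V = 4.539 mV.

4.539 mV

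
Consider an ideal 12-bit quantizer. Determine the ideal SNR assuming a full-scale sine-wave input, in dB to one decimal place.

SNR ≈ 6.02·N + 1.76 dB = 6.02·12 + 1.76 = 74.00 dB.

74.0 dB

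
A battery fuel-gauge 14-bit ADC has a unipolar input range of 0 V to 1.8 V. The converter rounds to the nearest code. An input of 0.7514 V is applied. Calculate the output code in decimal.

code 6839

Full-scale span = 1.8 V; LSB = 1.8/2^14 = 109.86 µV.
(V_in − V_low)/LSB = (0.7514 − 0) / 0.000109863 = 6839.410.
round(6839.410) = 6839.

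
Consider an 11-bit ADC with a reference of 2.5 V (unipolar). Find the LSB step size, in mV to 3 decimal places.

Full-scale span = 2.5 V.
LSB = 2.5 / 2^11 = 2.5 / 2048 = 0.0012207 V = 1.221 mV.

1.221 mV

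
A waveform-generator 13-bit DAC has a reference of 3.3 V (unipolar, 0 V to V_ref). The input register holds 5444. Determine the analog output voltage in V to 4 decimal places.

LSB = 3.3 V / 2^13 = 402.83 µV.
V_out = 0 + 5444 × 0.000402832 V = 2.19302 V.

2.1930 V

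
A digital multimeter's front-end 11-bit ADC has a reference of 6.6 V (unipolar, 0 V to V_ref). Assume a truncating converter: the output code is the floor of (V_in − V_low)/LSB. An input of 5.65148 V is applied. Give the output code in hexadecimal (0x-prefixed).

code 0x6D9 (decimal 1753)

With 2048 levels over 6.6 V, one step is 3.223 mV.
(5.65148 − 0) / 0.00322266 = 1753.671 LSBs.
So the output code is 1753.
In hexadecimal (0x-prefixed): 0x6D9.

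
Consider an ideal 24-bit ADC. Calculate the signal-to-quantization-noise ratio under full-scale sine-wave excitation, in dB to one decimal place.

SNR ≈ 6.02·N + 1.76 dB = 6.02·24 + 1.76 = 146.24 dB.

146.2 dB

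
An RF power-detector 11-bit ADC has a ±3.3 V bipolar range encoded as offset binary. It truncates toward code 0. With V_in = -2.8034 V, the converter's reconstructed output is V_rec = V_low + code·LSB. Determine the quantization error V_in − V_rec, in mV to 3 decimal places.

Step size: 6.6 V ÷ 2^11 = 3.223 mV.
(-2.8034 − (−3.3))/0.00322266 = 154.0965; ⌊·⌋ gives code 154.
Reconstructed: -2.8037109 V.
Difference: 0.000310938 V → 0.311 mV.

0.311 mV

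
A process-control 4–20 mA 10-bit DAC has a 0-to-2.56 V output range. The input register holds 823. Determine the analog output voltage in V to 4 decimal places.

2.0575 V

LSB = 2.56 V / 2^10 = 2.500 mV.
V_out = 0 + 823 × 0.0025 V = 2.0575 V.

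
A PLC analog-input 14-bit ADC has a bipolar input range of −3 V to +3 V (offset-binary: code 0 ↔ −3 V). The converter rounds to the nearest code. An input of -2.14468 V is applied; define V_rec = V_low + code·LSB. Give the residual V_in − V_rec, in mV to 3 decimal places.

-0.149 mV

LSB = 6/2^14 = 366.21 µV.
(V_in − V_low)/LSB = (-2.14468 − (−3))/0.000366211 = 2335.5938 → code 2336 (round).
V_rec = (−3) + 2336·0.000366211 = -2.1445312 V.
Error = -2.14468 − (−2.1445312) = -0.00014875 V = -0.149 mV.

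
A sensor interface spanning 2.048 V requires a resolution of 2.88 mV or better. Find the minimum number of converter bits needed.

10 bits

Number of steps required ≥ 2.048 V / 2.88 mV = 711.11.
Need 2^N ≥ 711.11; 2^9 = 512, 2^10 = 1024.
Minimum N = 10.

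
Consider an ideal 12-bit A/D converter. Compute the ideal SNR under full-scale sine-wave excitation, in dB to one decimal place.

SNR ≈ 6.02·N + 1.76 dB = 6.02·12 + 1.76 = 74.00 dB.

74.0 dB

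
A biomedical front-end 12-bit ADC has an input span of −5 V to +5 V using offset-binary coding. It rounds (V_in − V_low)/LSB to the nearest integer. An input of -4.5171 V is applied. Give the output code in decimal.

code 198

With 4096 levels over 10 V, one step is 2.441 mV.
Input sits at 197.796 steps above V_low.
Round → code 198.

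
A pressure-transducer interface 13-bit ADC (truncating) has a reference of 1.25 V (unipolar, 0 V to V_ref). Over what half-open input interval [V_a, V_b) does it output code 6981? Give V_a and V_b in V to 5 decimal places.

[1.06522 V, 1.06537 V)

LSB = 1.25/2^13 = 152.59 µV.
V_a = V_low + 6981·LSB = 1.06522 V; V_b = V_low + 6982·LSB = 1.06537 V.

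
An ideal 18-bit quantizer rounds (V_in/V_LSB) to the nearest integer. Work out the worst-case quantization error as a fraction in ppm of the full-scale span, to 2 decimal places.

1.91 ppm

Rounding → worst-case error = ½ LSB = V_FS/2^19, so 1e+06/524288 = 1.90735 ppm of full scale.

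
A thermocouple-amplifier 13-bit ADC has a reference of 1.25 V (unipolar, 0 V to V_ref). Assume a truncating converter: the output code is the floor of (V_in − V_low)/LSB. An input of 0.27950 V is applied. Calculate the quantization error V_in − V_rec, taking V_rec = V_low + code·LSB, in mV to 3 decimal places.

0.112 mV

Step size: 1.25 V ÷ 2^13 = 152.59 µV.
Scaled input = 1831.7312 LSBs, so code = 1831.
Reconstructed: 0.27938843 V.
Difference: 0.000111572 V → 0.112 mV.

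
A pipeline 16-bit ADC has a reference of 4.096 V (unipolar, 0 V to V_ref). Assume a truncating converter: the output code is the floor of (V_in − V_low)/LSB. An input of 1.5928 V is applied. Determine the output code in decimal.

Full-scale span = 4.096 V; LSB = 4.096/2^16 = 62.50 µV.
Input sits at 25484.800 steps above V_low.
Floor → code 25484.

code 25484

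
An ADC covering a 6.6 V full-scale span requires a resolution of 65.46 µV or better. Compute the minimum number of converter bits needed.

17 bits

Number of steps required ≥ 6.6 V / 65.46 µV = 100824.93.
Need 2^N ≥ 100824.93; 2^16 = 65536, 2^17 = 131072.
Minimum N = 17.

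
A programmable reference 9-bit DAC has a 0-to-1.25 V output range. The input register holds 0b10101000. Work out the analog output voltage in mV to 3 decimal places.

LSB = 1.25 V / 2^9 = 2.441 mV.
Code 0b10101000 = 168 decimal.
V_out = 0 + 168 × 0.00244141 V = 0.410156 V.
= 410.156 mV.

410.156 mV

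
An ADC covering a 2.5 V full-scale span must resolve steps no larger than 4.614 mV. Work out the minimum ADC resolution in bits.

Number of steps required ≥ 2.5 V / 4.614 mV = 541.83.
Need 2^N ≥ 541.83; 2^9 = 512, 2^10 = 1024.
Minimum N = 10.

10 bits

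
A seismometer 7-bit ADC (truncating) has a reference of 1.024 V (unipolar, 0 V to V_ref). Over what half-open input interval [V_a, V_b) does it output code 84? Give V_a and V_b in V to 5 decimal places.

LSB = 1.024/2^7 = 8.000 mV.
V_a = V_low + 84·LSB = 0.672 V; V_b = V_low + 85·LSB = 0.68 V.

[0.67200 V, 0.68000 V)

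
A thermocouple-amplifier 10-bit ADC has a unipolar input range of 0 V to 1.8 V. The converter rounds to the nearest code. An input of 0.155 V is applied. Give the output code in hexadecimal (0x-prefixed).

Full-scale span = 1.8 V; LSB = 1.8/2^10 = 1.758 mV.
Input sits at 88.178 steps above V_low.
So the output code is 88.
In hexadecimal (0x-prefixed): 0x58.

code 0x58 (decimal 88)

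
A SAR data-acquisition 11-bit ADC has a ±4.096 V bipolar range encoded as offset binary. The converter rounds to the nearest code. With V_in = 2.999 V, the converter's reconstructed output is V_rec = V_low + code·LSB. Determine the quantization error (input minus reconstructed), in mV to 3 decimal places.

One LSB is 8.192 V / 2048 = 4.000 mV.
(2.999 − (−4.096))/0.004 = 1773.7500; round gives code 1774.
Reconstructed: 3 V.
V_in − V_rec = -0.001 V = -1.000 mV.

-1.000 mV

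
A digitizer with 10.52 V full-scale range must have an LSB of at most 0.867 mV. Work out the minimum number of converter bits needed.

14 bits

Number of steps required ≥ 10.52 V / 0.867 mV = 12133.79.
Need 2^N ≥ 12133.79; 2^13 = 8192, 2^14 = 16384.
Minimum N = 14.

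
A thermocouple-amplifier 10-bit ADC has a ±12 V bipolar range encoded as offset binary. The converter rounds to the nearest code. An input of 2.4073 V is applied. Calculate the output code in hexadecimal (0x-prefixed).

code 0x267 (decimal 615)

With 1024 levels over 24 V, one step is 23.438 mV.
Input sits at 614.711 steps above V_low.
Round → code 615.
In hexadecimal (0x-prefixed): 0x267.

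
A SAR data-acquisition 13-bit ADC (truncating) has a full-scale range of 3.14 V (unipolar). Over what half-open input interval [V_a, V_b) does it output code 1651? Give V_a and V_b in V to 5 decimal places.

LSB = 3.14/2^13 = 383.30 µV.
V_a = V_low + 1651·LSB = 0.63283 V; V_b = V_low + 1652·LSB = 0.633213 V.

[0.63283 V, 0.63321 V)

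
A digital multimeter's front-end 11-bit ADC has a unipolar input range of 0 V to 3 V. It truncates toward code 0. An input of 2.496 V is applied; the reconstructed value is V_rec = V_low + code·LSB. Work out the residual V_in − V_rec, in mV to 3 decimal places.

One LSB is 3 V / 2048 = 1.465 mV.
(2.496 − 0)/0.00146484 = 1703.9360; ⌊·⌋ gives code 1703.
Reconstructed: 2.4946289 V.
Difference: 0.00137109 V → 1.371 mV.

1.371 mV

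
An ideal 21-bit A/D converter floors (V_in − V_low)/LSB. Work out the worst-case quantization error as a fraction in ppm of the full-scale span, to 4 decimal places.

0.4768 ppm

Truncating → worst-case error = 1 LSB = V_FS/2^21, so 1e+06/2097152 = 0.476837 ppm of full scale.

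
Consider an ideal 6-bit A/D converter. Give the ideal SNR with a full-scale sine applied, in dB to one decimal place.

37.9 dB

SNR ≈ 6.02·N + 1.76 dB = 6.02·6 + 1.76 = 37.88 dB.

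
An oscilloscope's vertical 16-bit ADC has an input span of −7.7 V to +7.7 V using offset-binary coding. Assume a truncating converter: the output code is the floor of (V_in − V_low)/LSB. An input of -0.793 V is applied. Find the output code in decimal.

code 29393

LSB = 15.4 V / 65536 = 234.99 µV.
(V_in − V_low)/LSB = (-0.793 − (−7.7)) / 0.000234985 = 29393.322.
⌊·⌋(29393.322) = 29393.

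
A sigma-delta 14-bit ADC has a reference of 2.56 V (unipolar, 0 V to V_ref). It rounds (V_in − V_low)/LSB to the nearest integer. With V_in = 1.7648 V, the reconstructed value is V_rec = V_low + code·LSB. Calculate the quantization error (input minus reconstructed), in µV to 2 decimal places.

-43.75 µV

Step size: 2.56 V ÷ 2^14 = 156.25 µV.
(V_in − V_low)/LSB = (1.7648 − 0)/0.00015625 = 11294.7200 → code 11295 (round).
Code 11295 maps back to 0 + 11295×0.00015625 V = 1.7648438 V.
Error = 1.7648 − 1.7648438 = -4.375e-05 V = -43.75 µV.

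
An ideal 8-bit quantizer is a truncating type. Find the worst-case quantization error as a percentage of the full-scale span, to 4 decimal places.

Truncating → worst-case error = 1 LSB = V_FS/2^8, so 100/256 = 0.390625 % of full scale.

0.3906 %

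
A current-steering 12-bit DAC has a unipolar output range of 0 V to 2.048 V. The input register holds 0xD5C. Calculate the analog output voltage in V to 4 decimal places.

LSB = 2.048 V / 2^12 = 0.500 mV.
Code 0xD5C = 3420 decimal.
V_out = 0 + 3420 × 0.0005 V = 1.71 V.

1.7100 V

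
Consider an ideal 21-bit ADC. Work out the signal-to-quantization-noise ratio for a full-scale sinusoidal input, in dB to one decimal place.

SNR ≈ 6.02·N + 1.76 dB = 6.02·21 + 1.76 = 128.18 dB.

128.2 dB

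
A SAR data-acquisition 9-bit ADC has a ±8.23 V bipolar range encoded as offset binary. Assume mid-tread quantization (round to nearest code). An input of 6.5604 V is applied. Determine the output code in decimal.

code 460

With 512 levels over 16.46 V, one step is 32.148 mV.
Input sits at 460.066 steps above V_low.
Round → code 460.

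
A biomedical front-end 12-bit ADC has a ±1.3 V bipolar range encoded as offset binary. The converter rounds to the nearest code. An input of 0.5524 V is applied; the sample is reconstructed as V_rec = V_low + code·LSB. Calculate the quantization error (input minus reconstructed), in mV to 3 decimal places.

One LSB is 2.6 V / 4096 = 0.635 mV.
(V_in − V_low)/LSB = (0.5524 − (−1.3))/0.000634766 = 2918.2425 → code 2918 (round).
Reconstructed: 0.55224609 V.
Difference: 0.000153906 V → 0.154 mV.

0.154 mV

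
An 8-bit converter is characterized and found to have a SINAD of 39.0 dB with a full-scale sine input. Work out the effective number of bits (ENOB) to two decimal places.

6.19 bits

ENOB = (SINAD − 1.76) / 6.02 = (39.0 − 1.76)/6.02 = 6.186.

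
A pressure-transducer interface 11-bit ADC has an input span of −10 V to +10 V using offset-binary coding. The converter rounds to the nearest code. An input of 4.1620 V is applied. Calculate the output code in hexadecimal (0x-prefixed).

code 0x5AA (decimal 1450)

With 2048 levels over 20 V, one step is 9.766 mV.
(V_in − V_low)/LSB = (4.1620 − (−10)) / 0.00976562 = 1450.189.
Round → code 1450.
In hexadecimal (0x-prefixed): 0x5AA.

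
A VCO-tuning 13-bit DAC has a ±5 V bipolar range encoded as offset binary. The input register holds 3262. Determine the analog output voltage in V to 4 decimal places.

-1.0181 V

LSB = 10 V / 2^13 = 1.221 mV.
V_out = (−5) + 3262 × 0.0012207 V = -1.01807 V.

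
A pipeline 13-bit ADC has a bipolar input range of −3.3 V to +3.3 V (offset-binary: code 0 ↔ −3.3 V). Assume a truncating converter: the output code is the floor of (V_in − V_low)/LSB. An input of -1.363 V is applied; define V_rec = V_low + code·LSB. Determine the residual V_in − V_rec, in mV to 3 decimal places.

LSB = 6.6/2^13 = 0.806 mV.
(-1.363 − (−3.3))/0.000805664 = 2404.2279; ⌊·⌋ gives code 2404.
Reconstructed: -1.3631836 V.
V_in − V_rec = 0.000183594 V = 0.184 mV.

0.184 mV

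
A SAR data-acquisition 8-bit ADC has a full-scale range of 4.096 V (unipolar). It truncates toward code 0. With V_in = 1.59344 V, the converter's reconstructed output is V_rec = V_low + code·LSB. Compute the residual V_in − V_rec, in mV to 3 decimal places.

9.440 mV

LSB = 4.096/2^8 = 16.000 mV.
(1.59344 − 0)/0.016 = 99.5900; ⌊·⌋ gives code 99.
V_rec = 0 + 99·0.016 = 1.584 V.
V_in − V_rec = 0.00944 V = 9.440 mV.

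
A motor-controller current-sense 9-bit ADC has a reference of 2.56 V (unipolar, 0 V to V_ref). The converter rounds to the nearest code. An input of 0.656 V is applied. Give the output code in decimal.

code 131

LSB = 2.56 V / 512 = 5.000 mV.
(V_in − V_low)/LSB = (0.656 − 0) / 0.005 = 131.200.
round(131.200) = 131.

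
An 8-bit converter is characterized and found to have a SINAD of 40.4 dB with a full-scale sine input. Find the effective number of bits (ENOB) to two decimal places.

6.42 bits

ENOB = (SINAD − 1.76) / 6.02 = (40.4 − 1.76)/6.02 = 6.419.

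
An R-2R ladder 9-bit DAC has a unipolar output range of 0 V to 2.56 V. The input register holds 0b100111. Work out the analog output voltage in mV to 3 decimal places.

LSB = 2.56 V / 2^9 = 5.000 mV.
Code 0b100111 = 39 decimal.
V_out = 0 + 39 × 0.005 V = 0.195 V.
= 195.000 mV.

195.000 mV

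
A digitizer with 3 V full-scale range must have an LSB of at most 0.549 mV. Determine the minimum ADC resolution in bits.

Number of steps required ≥ 3 V / 0.549 mV = 5464.48.
Need 2^N ≥ 5464.48; 2^12 = 4096, 2^13 = 8192.
Minimum N = 13.

13 bits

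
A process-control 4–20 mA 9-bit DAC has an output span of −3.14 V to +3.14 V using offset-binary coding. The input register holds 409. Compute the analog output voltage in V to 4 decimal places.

LSB = 6.28 V / 2^9 = 12.266 mV.
V_out = (−3.14) + 409 × 0.0122656 V = 1.87664 V.

1.8766 V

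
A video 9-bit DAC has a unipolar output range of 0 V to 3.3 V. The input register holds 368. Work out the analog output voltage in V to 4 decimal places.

LSB = 3.3 V / 2^9 = 6.445 mV.
V_out = 0 + 368 × 0.00644531 V = 2.37188 V.

2.3719 V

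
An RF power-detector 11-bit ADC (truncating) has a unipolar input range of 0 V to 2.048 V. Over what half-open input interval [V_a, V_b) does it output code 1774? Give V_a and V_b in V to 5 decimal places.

LSB = 2.048/2^11 = 1.000 mV.
V_a = V_low + 1774·LSB = 1.774 V; V_b = V_low + 1775·LSB = 1.775 V.

[1.77400 V, 1.77500 V)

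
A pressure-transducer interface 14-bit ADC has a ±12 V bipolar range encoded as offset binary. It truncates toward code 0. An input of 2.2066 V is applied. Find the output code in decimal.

Full-scale span = 24 V; LSB = 24/2^14 = 1.465 mV.
(V_in − V_low)/LSB = (2.2066 − (−12)) / 0.00146484 = 9698.372.
So the output code is 9698.

code 9698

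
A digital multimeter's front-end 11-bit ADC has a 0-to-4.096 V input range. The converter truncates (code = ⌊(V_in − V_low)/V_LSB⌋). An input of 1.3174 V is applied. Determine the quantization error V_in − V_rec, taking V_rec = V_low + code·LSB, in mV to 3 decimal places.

1.400 mV

One LSB is 4.096 V / 2048 = 2.000 mV.
(1.3174 − 0)/0.002 = 658.7000; ⌊·⌋ gives code 658.
Code 658 maps back to 0 + 658×0.002 V = 1.316 V.
V_in − V_rec = 0.0014 V = 1.400 mV.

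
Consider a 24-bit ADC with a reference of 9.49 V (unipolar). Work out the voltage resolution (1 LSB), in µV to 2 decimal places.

Full-scale span = 9.49 V.
LSB = 9.49 / 2^24 = 9.49 / 16777216 = 5.65648e-07 V = 0.57 µV.

0.57 µV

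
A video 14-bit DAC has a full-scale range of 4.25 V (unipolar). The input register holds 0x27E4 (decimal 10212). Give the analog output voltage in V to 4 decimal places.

LSB = 4.25 V / 2^14 = 259.40 µV.
Code 0x27E4 = 10212 decimal.
V_out = 0 + 10212 × 0.000259399 V = 2.64899 V.

2.6490 V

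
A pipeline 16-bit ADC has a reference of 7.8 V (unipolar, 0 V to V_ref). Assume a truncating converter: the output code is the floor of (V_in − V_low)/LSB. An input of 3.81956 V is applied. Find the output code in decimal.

code 32092

With 65536 levels over 7.8 V, one step is 119.02 µV.
(3.81956 − 0) / 0.000119019 = 32092.139 LSBs.
Floor → code 32092.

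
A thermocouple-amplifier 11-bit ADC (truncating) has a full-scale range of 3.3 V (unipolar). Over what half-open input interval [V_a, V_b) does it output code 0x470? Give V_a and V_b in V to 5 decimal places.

[1.83047 V, 1.83208 V)

LSB = 3.3/2^11 = 1.611 mV.
Code 0x470 = 1136 decimal.
V_a = V_low + 1136·LSB = 1.83047 V; V_b = V_low + 1137·LSB = 1.83208 V.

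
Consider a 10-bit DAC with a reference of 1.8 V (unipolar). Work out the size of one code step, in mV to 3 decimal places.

1.758 mV

Full-scale span = 1.8 V.
LSB = 1.8 / 2^10 = 1.8 / 1024 = 0.00175781 V = 1.758 mV.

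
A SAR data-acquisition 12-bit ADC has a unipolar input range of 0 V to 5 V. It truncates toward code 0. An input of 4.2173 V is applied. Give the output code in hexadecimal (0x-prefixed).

code 0xD7E (decimal 3454)

With 4096 levels over 5 V, one step is 1.221 mV.
(4.2173 − 0) / 0.0012207 = 3454.812 LSBs.
⌊·⌋(3454.812) = 3454.
In hexadecimal (0x-prefixed): 0xD7E.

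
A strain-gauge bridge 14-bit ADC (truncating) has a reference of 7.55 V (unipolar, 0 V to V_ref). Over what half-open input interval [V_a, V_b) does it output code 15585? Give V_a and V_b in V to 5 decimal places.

LSB = 7.55/2^14 = 460.82 µV.
V_a = V_low + 15585·LSB = 7.18181 V; V_b = V_low + 15586·LSB = 7.18227 V.

[7.18181 V, 7.18227 V)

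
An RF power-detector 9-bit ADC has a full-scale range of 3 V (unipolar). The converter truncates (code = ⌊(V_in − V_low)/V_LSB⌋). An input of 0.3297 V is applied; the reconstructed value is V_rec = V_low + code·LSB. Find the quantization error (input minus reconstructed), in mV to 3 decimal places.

1.575 mV

Step size: 3 V ÷ 2^9 = 5.859 mV.
Scaled input = 56.2688 LSBs, so code = 56.
Code 56 maps back to 0 + 56×0.00585938 V = 0.328125 V.
Difference: 0.001575 V → 1.575 mV.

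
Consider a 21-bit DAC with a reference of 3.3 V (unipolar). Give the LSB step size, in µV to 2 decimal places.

1.57 µV

Full-scale span = 3.3 V.
LSB = 3.3 / 2^21 = 3.3 / 2097152 = 1.57356e-06 V = 1.57 µV.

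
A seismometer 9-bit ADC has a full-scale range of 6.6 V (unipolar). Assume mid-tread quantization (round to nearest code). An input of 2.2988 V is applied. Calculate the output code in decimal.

code 178

LSB = 6.6 V / 512 = 12.891 mV.
(2.2988 − 0) / 0.0128906 = 178.331 LSBs.
So the output code is 178.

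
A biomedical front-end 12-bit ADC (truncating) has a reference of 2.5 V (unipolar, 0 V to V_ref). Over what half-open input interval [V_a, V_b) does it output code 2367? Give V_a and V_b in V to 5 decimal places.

[1.44470 V, 1.44531 V)

LSB = 2.5/2^12 = 0.610 mV.
V_a = V_low + 2367·LSB = 1.4447 V; V_b = V_low + 2368·LSB = 1.44531 V.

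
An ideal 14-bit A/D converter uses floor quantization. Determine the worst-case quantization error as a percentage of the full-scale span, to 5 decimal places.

0.00610 %

Truncating → worst-case error = 1 LSB = V_FS/2^14, so 100/16384 = 0.00610352 % of full scale.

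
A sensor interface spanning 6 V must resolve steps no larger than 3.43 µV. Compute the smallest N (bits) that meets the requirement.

21 bits

Number of steps required ≥ 6 V / 3.43 µV = 1749271.14.
Need 2^N ≥ 1749271.14; 2^20 = 1048576, 2^21 = 2097152.
Minimum N = 21.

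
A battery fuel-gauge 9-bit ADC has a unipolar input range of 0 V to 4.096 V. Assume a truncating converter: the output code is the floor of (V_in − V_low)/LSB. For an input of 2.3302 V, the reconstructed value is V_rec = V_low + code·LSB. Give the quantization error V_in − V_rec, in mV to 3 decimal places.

One LSB is 4.096 V / 512 = 8.000 mV.
(2.3302 − 0)/0.008 = 291.2750; ⌊·⌋ gives code 291.
V_rec = 0 + 291·0.008 = 2.328 V.
Difference: 0.0022 V → 2.200 mV.

2.200 mV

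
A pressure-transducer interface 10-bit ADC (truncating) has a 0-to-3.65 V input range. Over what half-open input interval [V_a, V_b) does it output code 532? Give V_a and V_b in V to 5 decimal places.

LSB = 3.65/2^10 = 3.564 mV.
V_a = V_low + 532·LSB = 1.89629 V; V_b = V_low + 533·LSB = 1.89985 V.

[1.89629 V, 1.89985 V)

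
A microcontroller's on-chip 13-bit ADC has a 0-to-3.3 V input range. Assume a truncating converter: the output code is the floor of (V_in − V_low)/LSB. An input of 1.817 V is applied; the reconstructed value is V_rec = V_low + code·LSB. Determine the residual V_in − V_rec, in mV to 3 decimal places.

0.228 mV

Step size: 3.3 V ÷ 2^13 = 402.83 µV.
(V_in − V_low)/LSB = (1.817 − 0)/0.000402832 = 4510.5648 → code 4510 (floor).
Reconstructed: 1.8167725 V.
Difference: 0.000227539 V → 0.228 mV.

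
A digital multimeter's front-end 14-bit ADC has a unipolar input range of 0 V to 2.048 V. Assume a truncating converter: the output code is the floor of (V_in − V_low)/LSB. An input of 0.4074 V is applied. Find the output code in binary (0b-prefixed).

code 0b110010111011 (decimal 3259)

With 16384 levels over 2.048 V, one step is 125.00 µV.
Input sits at 3259.200 steps above V_low.
⌊·⌋(3259.200) = 3259.
In binary (0b-prefixed): 0b110010111011.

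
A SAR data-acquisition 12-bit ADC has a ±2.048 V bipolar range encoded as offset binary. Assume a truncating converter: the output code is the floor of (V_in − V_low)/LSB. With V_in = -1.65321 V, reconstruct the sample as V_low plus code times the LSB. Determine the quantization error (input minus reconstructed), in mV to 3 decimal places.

0.790 mV

Step size: 4.096 V ÷ 2^12 = 1.000 mV.
Scaled input = 394.7900 LSBs, so code = 394.
Reconstructed: -1.654 V.
V_in − V_rec = 0.00079 V = 0.790 mV.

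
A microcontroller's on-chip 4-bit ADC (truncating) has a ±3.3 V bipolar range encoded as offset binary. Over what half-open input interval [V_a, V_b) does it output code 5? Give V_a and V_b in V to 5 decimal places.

[-1.23750 V, -0.82500 V)

LSB = 6.6/2^4 = 412.500 mV.
V_a = V_low + 5·LSB = -1.2375 V; V_b = V_low + 6·LSB = -0.825 V.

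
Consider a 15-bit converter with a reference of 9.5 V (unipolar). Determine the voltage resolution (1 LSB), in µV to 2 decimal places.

289.92 µV

Full-scale span = 9.5 V.
LSB = 9.5 / 2^15 = 9.5 / 32768 = 0.000289917 V = 289.92 µV.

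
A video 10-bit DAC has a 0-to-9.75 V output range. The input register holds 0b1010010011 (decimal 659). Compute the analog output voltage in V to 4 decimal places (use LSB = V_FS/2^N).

6.2747 V

LSB = 9.75 V / 2^10 = 9.521 mV.
Code 0b1010010011 = 659 decimal.
V_out = 0 + 659 × 0.00952148 V = 6.27466 V.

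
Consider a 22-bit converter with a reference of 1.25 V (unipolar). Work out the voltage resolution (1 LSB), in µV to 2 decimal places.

Full-scale span = 1.25 V.
LSB = 1.25 / 2^22 = 1.25 / 4194304 = 2.98023e-07 V = 0.30 µV.

0.30 µV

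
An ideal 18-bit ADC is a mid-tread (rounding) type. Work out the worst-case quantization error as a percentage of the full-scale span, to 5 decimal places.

0.00019 %

Rounding → worst-case error = ½ LSB = V_FS/2^19, so 100/524288 = 0.000190735 % of full scale.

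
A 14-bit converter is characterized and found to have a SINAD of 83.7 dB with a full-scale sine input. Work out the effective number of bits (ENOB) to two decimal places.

ENOB = (SINAD − 1.76) / 6.02 = (83.7 − 1.76)/6.02 = 13.611.

13.61 bits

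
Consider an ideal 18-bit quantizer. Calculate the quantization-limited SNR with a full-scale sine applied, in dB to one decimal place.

SNR ≈ 6.02·N + 1.76 dB = 6.02·18 + 1.76 = 110.12 dB.

110.1 dB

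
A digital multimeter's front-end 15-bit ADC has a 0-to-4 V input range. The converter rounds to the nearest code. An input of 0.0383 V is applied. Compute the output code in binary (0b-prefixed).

Full-scale span = 4 V; LSB = 4/2^15 = 122.07 µV.
(0.0383 − 0) / 0.00012207 = 313.754 LSBs.
round(313.754) = 314.
In binary (0b-prefixed): 0b100111010.

code 0b100111010 (decimal 314)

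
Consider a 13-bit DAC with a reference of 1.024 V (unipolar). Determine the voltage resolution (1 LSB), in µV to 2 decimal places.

Full-scale span = 1.024 V.
LSB = 1.024 / 2^13 = 1.024 / 8192 = 0.000125 V = 125.00 µV.

125.00 µV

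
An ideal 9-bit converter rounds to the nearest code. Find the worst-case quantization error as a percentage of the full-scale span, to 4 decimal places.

Rounding → worst-case error = ½ LSB = V_FS/2^10, so 100/1024 = 0.0976562 % of full scale.

0.0977 %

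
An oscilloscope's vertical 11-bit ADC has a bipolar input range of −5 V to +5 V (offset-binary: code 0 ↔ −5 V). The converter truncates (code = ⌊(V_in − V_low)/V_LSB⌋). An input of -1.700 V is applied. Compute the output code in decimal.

LSB = 10 V / 2048 = 4.883 mV.
(-1.700 − (−5)) / 0.00488281 = 675.840 LSBs.
⌊·⌋(675.840) = 675.

code 675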